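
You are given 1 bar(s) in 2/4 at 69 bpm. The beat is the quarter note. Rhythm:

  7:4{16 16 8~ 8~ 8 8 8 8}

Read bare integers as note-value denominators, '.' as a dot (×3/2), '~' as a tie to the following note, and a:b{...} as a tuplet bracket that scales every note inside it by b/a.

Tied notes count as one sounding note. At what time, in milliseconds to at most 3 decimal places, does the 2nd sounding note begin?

note 2 onset = 1/7b = 124.224ms

1. 0.0ms @ 0 + 124.224ms (1/7)
2. 124.224ms @ 1/7 + 124.224ms (1/7)
3. 248.447ms @ 2/7 + 745.342ms (6/7)
4. 993.789ms @ 8/7 + 248.447ms (2/7)
5. 1242.236ms @ 10/7 + 248.447ms (2/7)
6. 1490.683ms @ 12/7 + 248.447ms (2/7)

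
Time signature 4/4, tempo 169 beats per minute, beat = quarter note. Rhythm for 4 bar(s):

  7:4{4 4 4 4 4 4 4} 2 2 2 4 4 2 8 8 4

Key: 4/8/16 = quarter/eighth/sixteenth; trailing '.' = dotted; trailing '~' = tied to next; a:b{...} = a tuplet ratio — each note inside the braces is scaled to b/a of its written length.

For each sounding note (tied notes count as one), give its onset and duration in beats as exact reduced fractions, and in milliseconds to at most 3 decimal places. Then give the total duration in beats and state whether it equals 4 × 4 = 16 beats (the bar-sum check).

1) 0.0ms=0b +202.874ms=4/7b
2) 202.874ms=4/7b +202.874ms=4/7b
3) 405.748ms=8/7b +202.874ms=4/7b
4) 608.622ms=12/7b +202.874ms=4/7b
5) 811.496ms=16/7b +202.874ms=4/7b
6) 1014.37ms=20/7b +202.874ms=4/7b
7) 1217.244ms=24/7b +202.874ms=4/7b
8) 1420.118ms=4b +710.059ms=2b
9) 2130.178ms=6b +710.059ms=2b
10) 2840.237ms=8b +710.059ms=2b
11) 3550.296ms=10b +355.03ms=1b
12) 3905.325ms=11b +355.03ms=1b
13) 4260.355ms=12b +710.059ms=2b
14) 4970.414ms=14b +177.515ms=1/2b
15) 5147.929ms=29/2b +177.515ms=1/2b
16) 5325.444ms=15b +355.03ms=1b
Σ=16b of 16 (169bpm 4/4) — PASS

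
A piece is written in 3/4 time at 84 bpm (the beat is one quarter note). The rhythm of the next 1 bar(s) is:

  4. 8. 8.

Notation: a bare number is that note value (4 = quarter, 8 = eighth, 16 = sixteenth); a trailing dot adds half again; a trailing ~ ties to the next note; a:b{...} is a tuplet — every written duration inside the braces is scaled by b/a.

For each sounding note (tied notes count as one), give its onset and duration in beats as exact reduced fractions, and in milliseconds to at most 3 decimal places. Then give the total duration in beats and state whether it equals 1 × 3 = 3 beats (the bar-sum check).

1) 0.0ms=0b +1071.429ms=3/2b
2) 1071.429ms=3/2b +535.714ms=3/4b
3) 1607.143ms=9/4b +535.714ms=3/4b
Σ=3b of 3 (84bpm 3/4) — PASS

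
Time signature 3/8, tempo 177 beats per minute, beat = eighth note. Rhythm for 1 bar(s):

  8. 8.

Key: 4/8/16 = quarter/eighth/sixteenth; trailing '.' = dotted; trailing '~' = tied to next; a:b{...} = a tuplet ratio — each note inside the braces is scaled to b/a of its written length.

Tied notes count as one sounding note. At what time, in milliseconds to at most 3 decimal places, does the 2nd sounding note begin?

note 2 onset = 3/2b = 508.475ms

1. 0.0ms @ 0 + 508.475ms (3/2)
2. 508.475ms @ 3/2 + 508.475ms (3/2)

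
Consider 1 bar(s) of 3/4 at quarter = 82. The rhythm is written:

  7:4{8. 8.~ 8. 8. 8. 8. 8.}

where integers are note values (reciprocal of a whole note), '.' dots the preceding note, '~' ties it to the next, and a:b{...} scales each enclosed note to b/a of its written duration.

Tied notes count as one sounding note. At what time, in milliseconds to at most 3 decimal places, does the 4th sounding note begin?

1. 0.0ms @ 0 + 313.589ms (3/7)
2. 313.589ms @ 3/7 + 627.178ms (6/7)
3. 940.767ms @ 9/7 + 313.589ms (3/7)
4. 1254.355ms @ 12/7 + 313.589ms (3/7)
5. 1567.944ms @ 15/7 + 313.589ms (3/7)
6. 1881.533ms @ 18/7 + 313.589ms (3/7)

note 4 onset = 12/7b = 1254.355ms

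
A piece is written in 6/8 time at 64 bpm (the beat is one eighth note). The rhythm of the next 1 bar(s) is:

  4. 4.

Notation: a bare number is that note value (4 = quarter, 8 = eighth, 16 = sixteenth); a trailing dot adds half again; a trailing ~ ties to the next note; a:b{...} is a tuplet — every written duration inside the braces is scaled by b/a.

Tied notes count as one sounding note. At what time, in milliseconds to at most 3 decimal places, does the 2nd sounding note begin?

note 2 onset = 3b = 2812.5ms

1. 0.0ms @ 0 + 2812.5ms (3)
2. 2812.5ms @ 3 + 2812.5ms (3)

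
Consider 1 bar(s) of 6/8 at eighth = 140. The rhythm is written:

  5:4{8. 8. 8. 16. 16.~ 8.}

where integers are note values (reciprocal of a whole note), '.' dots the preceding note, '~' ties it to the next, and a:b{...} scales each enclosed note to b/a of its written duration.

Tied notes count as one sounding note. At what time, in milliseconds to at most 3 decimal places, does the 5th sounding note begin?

1. 0.0ms @ 0 + 514.286ms (6/5)
2. 514.286ms @ 6/5 + 514.286ms (6/5)
3. 1028.571ms @ 12/5 + 514.286ms (6/5)
4. 1542.857ms @ 18/5 + 257.143ms (3/5)
5. 1800.0ms @ 21/5 + 771.429ms (9/5)

note 5 onset = 21/5b = 1800.0ms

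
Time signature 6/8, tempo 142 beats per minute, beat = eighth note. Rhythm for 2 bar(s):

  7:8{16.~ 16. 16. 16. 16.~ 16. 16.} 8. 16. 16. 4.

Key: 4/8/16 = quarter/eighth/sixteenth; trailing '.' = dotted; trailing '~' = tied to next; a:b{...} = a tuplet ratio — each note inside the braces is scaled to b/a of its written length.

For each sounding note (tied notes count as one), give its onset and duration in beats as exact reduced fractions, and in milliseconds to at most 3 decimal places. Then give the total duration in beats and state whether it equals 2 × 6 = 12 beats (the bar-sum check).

1) 0.0ms=0b +724.346ms=12/7b
2) 724.346ms=12/7b +362.173ms=6/7b
3) 1086.519ms=18/7b +362.173ms=6/7b
4) 1448.692ms=24/7b +724.346ms=12/7b
5) 2173.038ms=36/7b +362.173ms=6/7b
6) 2535.211ms=6b +633.803ms=3/2b
7) 3169.014ms=15/2b +316.901ms=3/4b
8) 3485.915ms=33/4b +316.901ms=3/4b
9) 3802.817ms=9b +1267.606ms=3b
Σ=12b of 12 (142bpm 6/8) — PASS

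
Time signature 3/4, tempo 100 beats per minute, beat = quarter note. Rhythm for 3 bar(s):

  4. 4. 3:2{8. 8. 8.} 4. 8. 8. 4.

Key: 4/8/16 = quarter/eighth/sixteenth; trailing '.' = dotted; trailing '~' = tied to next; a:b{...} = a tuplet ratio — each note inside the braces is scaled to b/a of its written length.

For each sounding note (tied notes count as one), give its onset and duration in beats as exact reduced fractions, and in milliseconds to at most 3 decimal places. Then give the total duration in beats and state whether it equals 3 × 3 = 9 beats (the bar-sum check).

1) 0.0ms=0b +900.0ms=3/2b
2) 900.0ms=3/2b +900.0ms=3/2b
3) 1800.0ms=3b +300.0ms=1/2b
4) 2100.0ms=7/2b +300.0ms=1/2b
5) 2400.0ms=4b +300.0ms=1/2b
6) 2700.0ms=9/2b +900.0ms=3/2b
7) 3600.0ms=6b +450.0ms=3/4b
8) 4050.0ms=27/4b +450.0ms=3/4b
9) 4500.0ms=15/2b +900.0ms=3/2b
Σ=9b of 9 (100bpm 3/4) — PASS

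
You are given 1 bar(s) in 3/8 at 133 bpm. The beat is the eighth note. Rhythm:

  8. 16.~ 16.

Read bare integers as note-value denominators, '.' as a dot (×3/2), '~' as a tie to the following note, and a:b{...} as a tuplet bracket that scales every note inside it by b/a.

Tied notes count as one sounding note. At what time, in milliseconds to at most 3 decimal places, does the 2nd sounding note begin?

1. 0.0ms @ 0 + 676.692ms (3/2)
2. 676.692ms @ 3/2 + 676.692ms (3/2)

note 2 onset = 3/2b = 676.692ms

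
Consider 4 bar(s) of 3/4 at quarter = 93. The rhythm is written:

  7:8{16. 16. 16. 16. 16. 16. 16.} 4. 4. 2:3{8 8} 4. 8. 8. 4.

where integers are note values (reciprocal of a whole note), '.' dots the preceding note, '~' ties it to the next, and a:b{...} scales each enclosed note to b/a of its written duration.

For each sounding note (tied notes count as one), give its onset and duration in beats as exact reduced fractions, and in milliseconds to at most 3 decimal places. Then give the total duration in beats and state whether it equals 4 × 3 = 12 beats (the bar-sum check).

1) 0.0ms=0b +276.498ms=3/7b
2) 276.498ms=3/7b +276.498ms=3/7b
3) 552.995ms=6/7b +276.498ms=3/7b
4) 829.493ms=9/7b +276.498ms=3/7b
5) 1105.991ms=12/7b +276.498ms=3/7b
6) 1382.488ms=15/7b +276.498ms=3/7b
7) 1658.986ms=18/7b +276.498ms=3/7b
8) 1935.484ms=3b +967.742ms=3/2b
9) 2903.226ms=9/2b +967.742ms=3/2b
10) 3870.968ms=6b +483.871ms=3/4b
11) 4354.839ms=27/4b +483.871ms=3/4b
12) 4838.71ms=15/2b +967.742ms=3/2b
13) 5806.452ms=9b +483.871ms=3/4b
14) 6290.323ms=39/4b +483.871ms=3/4b
15) 6774.194ms=21/2b +967.742ms=3/2b
Σ=12b of 12 (93bpm 3/4) — PASS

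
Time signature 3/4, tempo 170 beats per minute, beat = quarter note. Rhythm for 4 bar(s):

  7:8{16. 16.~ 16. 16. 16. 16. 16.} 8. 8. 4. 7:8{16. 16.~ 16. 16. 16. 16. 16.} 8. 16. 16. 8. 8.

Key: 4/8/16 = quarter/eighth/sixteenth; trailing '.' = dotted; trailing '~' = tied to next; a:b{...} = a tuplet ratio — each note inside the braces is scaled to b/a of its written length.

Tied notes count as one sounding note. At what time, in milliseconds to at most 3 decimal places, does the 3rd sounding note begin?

note 3 onset = 9/7b = 453.782ms

1. 0.0ms @ 0 + 151.261ms (3/7)
2. 151.261ms @ 3/7 + 302.521ms (6/7)
3. 453.782ms @ 9/7 + 151.261ms (3/7)
4. 605.042ms @ 12/7 + 151.261ms (3/7)
5. 756.303ms @ 15/7 + 151.261ms (3/7)
6. 907.563ms @ 18/7 + 151.261ms (3/7)
7. 1058.824ms @ 3 + 264.706ms (3/4)
8. 1323.529ms @ 15/4 + 264.706ms (3/4)
9. 1588.235ms @ 9/2 + 529.412ms (3/2)
10. 2117.647ms @ 6 + 151.261ms (3/7)
11. 2268.908ms @ 45/7 + 302.521ms (6/7)
12. 2571.429ms @ 51/7 + 151.261ms (3/7)
13. 2722.689ms @ 54/7 + 151.261ms (3/7)
14. 2873.95ms @ 57/7 + 151.261ms (3/7)
15. 3025.21ms @ 60/7 + 151.261ms (3/7)
16. 3176.471ms @ 9 + 264.706ms (3/4)
17. 3441.176ms @ 39/4 + 132.353ms (3/8)
18. 3573.529ms @ 81/8 + 132.353ms (3/8)
19. 3705.882ms @ 21/2 + 264.706ms (3/4)
20. 3970.588ms @ 45/4 + 264.706ms (3/4)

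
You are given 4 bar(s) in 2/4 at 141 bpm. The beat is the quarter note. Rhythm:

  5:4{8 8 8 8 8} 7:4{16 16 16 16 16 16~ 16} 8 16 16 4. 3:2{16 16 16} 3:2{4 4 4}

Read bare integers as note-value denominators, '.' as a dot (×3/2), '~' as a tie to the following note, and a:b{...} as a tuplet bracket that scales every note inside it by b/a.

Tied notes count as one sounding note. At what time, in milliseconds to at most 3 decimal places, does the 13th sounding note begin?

1. 0.0ms @ 0 + 170.213ms (2/5)
2. 170.213ms @ 2/5 + 170.213ms (2/5)
3. 340.426ms @ 4/5 + 170.213ms (2/5)
4. 510.638ms @ 6/5 + 170.213ms (2/5)
5. 680.851ms @ 8/5 + 170.213ms (2/5)
6. 851.064ms @ 2 + 60.79ms (1/7)
7. 911.854ms @ 15/7 + 60.79ms (1/7)
8. 972.644ms @ 16/7 + 60.79ms (1/7)
9. 1033.435ms @ 17/7 + 60.79ms (1/7)
10. 1094.225ms @ 18/7 + 60.79ms (1/7)
11. 1155.015ms @ 19/7 + 121.581ms (2/7)
12. 1276.596ms @ 3 + 212.766ms (1/2)
13. 1489.362ms @ 7/2 + 106.383ms (1/4)
14. 1595.745ms @ 15/4 + 106.383ms (1/4)
15. 1702.128ms @ 4 + 638.298ms (3/2)
16. 2340.426ms @ 11/2 + 70.922ms (1/6)
17. 2411.348ms @ 17/3 + 70.922ms (1/6)
18. 2482.27ms @ 35/6 + 70.922ms (1/6)
19. 2553.191ms @ 6 + 283.688ms (2/3)
20. 2836.879ms @ 20/3 + 283.688ms (2/3)
21. 3120.567ms @ 22/3 + 283.688ms (2/3)

note 13 onset = 7/2b = 1489.362ms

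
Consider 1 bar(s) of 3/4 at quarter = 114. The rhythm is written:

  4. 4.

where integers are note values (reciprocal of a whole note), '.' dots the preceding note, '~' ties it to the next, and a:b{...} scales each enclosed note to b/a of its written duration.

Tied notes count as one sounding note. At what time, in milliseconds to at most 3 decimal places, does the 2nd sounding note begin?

1. 0.0ms @ 0 + 789.474ms (3/2)
2. 789.474ms @ 3/2 + 789.474ms (3/2)

note 2 onset = 3/2b = 789.474ms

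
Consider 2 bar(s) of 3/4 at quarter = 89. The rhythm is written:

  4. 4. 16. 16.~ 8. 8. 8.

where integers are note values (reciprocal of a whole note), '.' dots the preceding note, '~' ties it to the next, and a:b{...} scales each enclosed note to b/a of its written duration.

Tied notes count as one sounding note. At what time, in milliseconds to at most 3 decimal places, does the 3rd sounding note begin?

note 3 onset = 3b = 2022.472ms

1. 0.0ms @ 0 + 1011.236ms (3/2)
2. 1011.236ms @ 3/2 + 1011.236ms (3/2)
3. 2022.472ms @ 3 + 252.809ms (3/8)
4. 2275.281ms @ 27/8 + 758.427ms (9/8)
5. 3033.708ms @ 9/2 + 505.618ms (3/4)
6. 3539.326ms @ 21/4 + 505.618ms (3/4)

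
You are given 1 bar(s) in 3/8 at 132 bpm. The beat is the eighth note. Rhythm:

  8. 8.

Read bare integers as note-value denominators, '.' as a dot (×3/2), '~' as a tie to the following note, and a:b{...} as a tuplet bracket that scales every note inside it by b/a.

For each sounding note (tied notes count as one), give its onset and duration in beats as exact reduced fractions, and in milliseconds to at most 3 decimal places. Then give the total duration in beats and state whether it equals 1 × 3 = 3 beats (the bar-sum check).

1) 0.0ms=0b +681.818ms=3/2b
2) 681.818ms=3/2b +681.818ms=3/2b
Σ=3b of 3 (132bpm 3/8) — PASS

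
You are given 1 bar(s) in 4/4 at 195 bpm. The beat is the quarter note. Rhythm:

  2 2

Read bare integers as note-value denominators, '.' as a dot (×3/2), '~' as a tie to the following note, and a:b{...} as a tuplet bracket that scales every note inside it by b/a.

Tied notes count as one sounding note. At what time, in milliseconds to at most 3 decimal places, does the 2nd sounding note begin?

note 2 onset = 2b = 615.385ms

1. 0.0ms @ 0 + 615.385ms (2)
2. 615.385ms @ 2 + 615.385ms (2)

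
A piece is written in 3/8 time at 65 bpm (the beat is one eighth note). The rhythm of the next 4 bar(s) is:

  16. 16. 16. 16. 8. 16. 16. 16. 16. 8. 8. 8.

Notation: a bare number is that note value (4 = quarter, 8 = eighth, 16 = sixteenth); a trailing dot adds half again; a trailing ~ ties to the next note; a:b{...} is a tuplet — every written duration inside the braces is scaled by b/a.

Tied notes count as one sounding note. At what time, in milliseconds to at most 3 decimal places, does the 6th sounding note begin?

1. 0.0ms @ 0 + 692.308ms (3/4)
2. 692.308ms @ 3/4 + 692.308ms (3/4)
3. 1384.615ms @ 3/2 + 692.308ms (3/4)
4. 2076.923ms @ 9/4 + 692.308ms (3/4)
5. 2769.231ms @ 3 + 1384.615ms (3/2)
6. 4153.846ms @ 9/2 + 692.308ms (3/4)
7. 4846.154ms @ 21/4 + 692.308ms (3/4)
8. 5538.462ms @ 6 + 692.308ms (3/4)
9. 6230.769ms @ 27/4 + 692.308ms (3/4)
10. 6923.077ms @ 15/2 + 1384.615ms (3/2)
11. 8307.692ms @ 9 + 1384.615ms (3/2)
12. 9692.308ms @ 21/2 + 1384.615ms (3/2)

note 6 onset = 9/2b = 4153.846ms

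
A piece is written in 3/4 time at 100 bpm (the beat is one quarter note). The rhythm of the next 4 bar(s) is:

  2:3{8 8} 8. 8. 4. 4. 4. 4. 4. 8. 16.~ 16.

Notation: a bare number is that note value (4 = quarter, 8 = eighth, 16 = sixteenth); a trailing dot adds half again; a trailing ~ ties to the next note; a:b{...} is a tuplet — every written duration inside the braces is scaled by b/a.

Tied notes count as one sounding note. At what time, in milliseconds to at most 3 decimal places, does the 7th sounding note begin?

1. 0.0ms @ 0 + 450.0ms (3/4)
2. 450.0ms @ 3/4 + 450.0ms (3/4)
3. 900.0ms @ 3/2 + 450.0ms (3/4)
4. 1350.0ms @ 9/4 + 450.0ms (3/4)
5. 1800.0ms @ 3 + 900.0ms (3/2)
6. 2700.0ms @ 9/2 + 900.0ms (3/2)
7. 3600.0ms @ 6 + 900.0ms (3/2)
8. 4500.0ms @ 15/2 + 900.0ms (3/2)
9. 5400.0ms @ 9 + 900.0ms (3/2)
10. 6300.0ms @ 21/2 + 450.0ms (3/4)
11. 6750.0ms @ 45/4 + 450.0ms (3/4)

note 7 onset = 6b = 3600.0ms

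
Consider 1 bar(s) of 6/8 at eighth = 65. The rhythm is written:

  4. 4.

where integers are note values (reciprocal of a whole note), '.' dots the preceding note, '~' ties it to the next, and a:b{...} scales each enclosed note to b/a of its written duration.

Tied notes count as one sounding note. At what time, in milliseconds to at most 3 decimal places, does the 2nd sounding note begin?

note 2 onset = 3b = 2769.231ms

1. 0.0ms @ 0 + 2769.231ms (3)
2. 2769.231ms @ 3 + 2769.231ms (3)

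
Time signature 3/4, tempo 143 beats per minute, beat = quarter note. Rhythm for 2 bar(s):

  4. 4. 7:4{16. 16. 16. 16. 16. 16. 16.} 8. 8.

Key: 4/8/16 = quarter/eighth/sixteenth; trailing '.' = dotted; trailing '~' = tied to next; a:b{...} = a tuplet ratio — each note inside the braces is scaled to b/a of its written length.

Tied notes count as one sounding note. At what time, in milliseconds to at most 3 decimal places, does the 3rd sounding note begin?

1. 0.0ms @ 0 + 629.371ms (3/2)
2. 629.371ms @ 3/2 + 629.371ms (3/2)
3. 1258.741ms @ 3 + 89.91ms (3/14)
4. 1348.651ms @ 45/14 + 89.91ms (3/14)
5. 1438.561ms @ 24/7 + 89.91ms (3/14)
6. 1528.472ms @ 51/14 + 89.91ms (3/14)
7. 1618.382ms @ 27/7 + 89.91ms (3/14)
8. 1708.292ms @ 57/14 + 89.91ms (3/14)
9. 1798.202ms @ 30/7 + 89.91ms (3/14)
10. 1888.112ms @ 9/2 + 314.685ms (3/4)
11. 2202.797ms @ 21/4 + 314.685ms (3/4)

note 3 onset = 3b = 1258.741ms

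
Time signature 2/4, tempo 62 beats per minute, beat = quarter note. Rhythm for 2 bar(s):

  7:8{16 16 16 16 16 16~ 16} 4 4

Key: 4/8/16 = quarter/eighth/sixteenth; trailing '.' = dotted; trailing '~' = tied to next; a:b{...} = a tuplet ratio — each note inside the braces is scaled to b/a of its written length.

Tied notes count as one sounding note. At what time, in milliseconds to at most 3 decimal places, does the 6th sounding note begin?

note 6 onset = 10/7b = 1382.488ms

1. 0.0ms @ 0 + 276.498ms (2/7)
2. 276.498ms @ 2/7 + 276.498ms (2/7)
3. 552.995ms @ 4/7 + 276.498ms (2/7)
4. 829.493ms @ 6/7 + 276.498ms (2/7)
5. 1105.991ms @ 8/7 + 276.498ms (2/7)
6. 1382.488ms @ 10/7 + 552.995ms (4/7)
7. 1935.484ms @ 2 + 967.742ms (1)
8. 2903.226ms @ 3 + 967.742ms (1)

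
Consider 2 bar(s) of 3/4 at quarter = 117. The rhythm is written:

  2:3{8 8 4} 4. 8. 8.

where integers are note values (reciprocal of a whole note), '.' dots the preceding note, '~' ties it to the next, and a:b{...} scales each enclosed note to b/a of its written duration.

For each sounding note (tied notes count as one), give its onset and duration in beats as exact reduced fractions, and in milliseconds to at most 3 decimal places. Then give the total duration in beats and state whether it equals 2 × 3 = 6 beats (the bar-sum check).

1) 0.0ms=0b +384.615ms=3/4b
2) 384.615ms=3/4b +384.615ms=3/4b
3) 769.231ms=3/2b +769.231ms=3/2b
4) 1538.462ms=3b +769.231ms=3/2b
5) 2307.692ms=9/2b +384.615ms=3/4b
6) 2692.308ms=21/4b +384.615ms=3/4b
Σ=6b of 6 (117bpm 3/4) — PASS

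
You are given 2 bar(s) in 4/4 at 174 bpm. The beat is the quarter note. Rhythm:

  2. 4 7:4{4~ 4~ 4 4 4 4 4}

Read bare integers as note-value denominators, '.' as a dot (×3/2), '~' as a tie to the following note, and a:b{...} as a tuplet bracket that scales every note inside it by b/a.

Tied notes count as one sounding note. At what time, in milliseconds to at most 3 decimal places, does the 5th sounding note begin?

1. 0.0ms @ 0 + 1034.483ms (3)
2. 1034.483ms @ 3 + 344.828ms (1)
3. 1379.31ms @ 4 + 591.133ms (12/7)
4. 1970.443ms @ 40/7 + 197.044ms (4/7)
5. 2167.488ms @ 44/7 + 197.044ms (4/7)
6. 2364.532ms @ 48/7 + 197.044ms (4/7)
7. 2561.576ms @ 52/7 + 197.044ms (4/7)

note 5 onset = 44/7b = 2167.488ms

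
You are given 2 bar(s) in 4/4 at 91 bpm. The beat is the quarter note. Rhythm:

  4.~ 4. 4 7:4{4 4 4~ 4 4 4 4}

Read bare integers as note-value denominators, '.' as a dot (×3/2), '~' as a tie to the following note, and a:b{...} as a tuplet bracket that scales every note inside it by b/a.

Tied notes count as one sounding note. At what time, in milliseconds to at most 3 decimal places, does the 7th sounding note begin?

note 7 onset = 48/7b = 4521.193ms

1. 0.0ms @ 0 + 1978.022ms (3)
2. 1978.022ms @ 3 + 659.341ms (1)
3. 2637.363ms @ 4 + 376.766ms (4/7)
4. 3014.129ms @ 32/7 + 376.766ms (4/7)
5. 3390.895ms @ 36/7 + 753.532ms (8/7)
6. 4144.427ms @ 44/7 + 376.766ms (4/7)
7. 4521.193ms @ 48/7 + 376.766ms (4/7)
8. 4897.959ms @ 52/7 + 376.766ms (4/7)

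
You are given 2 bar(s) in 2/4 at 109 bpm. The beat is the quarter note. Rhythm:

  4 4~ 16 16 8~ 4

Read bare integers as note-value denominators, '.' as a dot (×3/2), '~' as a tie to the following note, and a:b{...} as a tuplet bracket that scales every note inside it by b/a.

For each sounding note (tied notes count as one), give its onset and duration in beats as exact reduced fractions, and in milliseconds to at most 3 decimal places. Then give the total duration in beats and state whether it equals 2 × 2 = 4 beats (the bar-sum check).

1) 0.0ms=0b +550.459ms=1b
2) 550.459ms=1b +688.073ms=5/4b
3) 1238.532ms=9/4b +137.615ms=1/4b
4) 1376.147ms=5/2b +825.688ms=3/2b
Σ=4b of 4 (109bpm 2/4) — PASS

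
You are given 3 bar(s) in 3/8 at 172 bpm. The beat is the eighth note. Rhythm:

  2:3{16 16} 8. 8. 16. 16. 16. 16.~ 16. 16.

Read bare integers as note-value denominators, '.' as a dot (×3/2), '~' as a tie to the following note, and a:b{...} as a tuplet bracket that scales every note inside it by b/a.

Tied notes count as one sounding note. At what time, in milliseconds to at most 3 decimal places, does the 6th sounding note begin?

note 6 onset = 21/4b = 1831.395ms

1. 0.0ms @ 0 + 261.628ms (3/4)
2. 261.628ms @ 3/4 + 261.628ms (3/4)
3. 523.256ms @ 3/2 + 523.256ms (3/2)
4. 1046.512ms @ 3 + 523.256ms (3/2)
5. 1569.767ms @ 9/2 + 261.628ms (3/4)
6. 1831.395ms @ 21/4 + 261.628ms (3/4)
7. 2093.023ms @ 6 + 261.628ms (3/4)
8. 2354.651ms @ 27/4 + 523.256ms (3/2)
9. 2877.907ms @ 33/4 + 261.628ms (3/4)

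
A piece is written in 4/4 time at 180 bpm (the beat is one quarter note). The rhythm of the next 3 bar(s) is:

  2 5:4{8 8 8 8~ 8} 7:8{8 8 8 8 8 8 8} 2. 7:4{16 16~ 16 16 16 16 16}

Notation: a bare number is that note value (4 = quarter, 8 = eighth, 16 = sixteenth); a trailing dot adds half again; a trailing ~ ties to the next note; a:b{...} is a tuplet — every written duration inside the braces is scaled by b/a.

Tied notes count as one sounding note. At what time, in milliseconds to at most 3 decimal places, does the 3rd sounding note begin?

note 3 onset = 12/5b = 800.0ms

1. 0.0ms @ 0 + 666.667ms (2)
2. 666.667ms @ 2 + 133.333ms (2/5)
3. 800.0ms @ 12/5 + 133.333ms (2/5)
4. 933.333ms @ 14/5 + 133.333ms (2/5)
5. 1066.667ms @ 16/5 + 266.667ms (4/5)
6. 1333.333ms @ 4 + 190.476ms (4/7)
7. 1523.81ms @ 32/7 + 190.476ms (4/7)
8. 1714.286ms @ 36/7 + 190.476ms (4/7)
9. 1904.762ms @ 40/7 + 190.476ms (4/7)
10. 2095.238ms @ 44/7 + 190.476ms (4/7)
11. 2285.714ms @ 48/7 + 190.476ms (4/7)
12. 2476.19ms @ 52/7 + 190.476ms (4/7)
13. 2666.667ms @ 8 + 1000.0ms (3)
14. 3666.667ms @ 11 + 47.619ms (1/7)
15. 3714.286ms @ 78/7 + 95.238ms (2/7)
16. 3809.524ms @ 80/7 + 47.619ms (1/7)
17. 3857.143ms @ 81/7 + 47.619ms (1/7)
18. 3904.762ms @ 82/7 + 47.619ms (1/7)
19. 3952.381ms @ 83/7 + 47.619ms (1/7)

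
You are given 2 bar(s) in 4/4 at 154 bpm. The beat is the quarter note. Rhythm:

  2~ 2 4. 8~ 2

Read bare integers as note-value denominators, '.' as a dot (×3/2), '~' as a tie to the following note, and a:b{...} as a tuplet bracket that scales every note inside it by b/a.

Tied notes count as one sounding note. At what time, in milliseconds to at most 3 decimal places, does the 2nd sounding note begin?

1. 0.0ms @ 0 + 1558.442ms (4)
2. 1558.442ms @ 4 + 584.416ms (3/2)
3. 2142.857ms @ 11/2 + 974.026ms (5/2)

note 2 onset = 4b = 1558.442ms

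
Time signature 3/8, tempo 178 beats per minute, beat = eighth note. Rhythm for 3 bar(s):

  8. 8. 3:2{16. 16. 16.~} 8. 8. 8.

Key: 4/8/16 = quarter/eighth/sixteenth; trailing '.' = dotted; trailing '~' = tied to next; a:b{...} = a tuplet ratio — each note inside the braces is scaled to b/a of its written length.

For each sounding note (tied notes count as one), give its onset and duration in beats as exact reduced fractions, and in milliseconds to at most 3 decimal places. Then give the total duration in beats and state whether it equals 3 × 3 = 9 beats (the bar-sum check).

1) 0.0ms=0b +505.618ms=3/2b
2) 505.618ms=3/2b +505.618ms=3/2b
3) 1011.236ms=3b +168.539ms=1/2b
4) 1179.775ms=7/2b +168.539ms=1/2b
5) 1348.315ms=4b +674.157ms=2b
6) 2022.472ms=6b +505.618ms=3/2b
7) 2528.09ms=15/2b +505.618ms=3/2b
Σ=9b of 9 (178bpm 3/8) — PASS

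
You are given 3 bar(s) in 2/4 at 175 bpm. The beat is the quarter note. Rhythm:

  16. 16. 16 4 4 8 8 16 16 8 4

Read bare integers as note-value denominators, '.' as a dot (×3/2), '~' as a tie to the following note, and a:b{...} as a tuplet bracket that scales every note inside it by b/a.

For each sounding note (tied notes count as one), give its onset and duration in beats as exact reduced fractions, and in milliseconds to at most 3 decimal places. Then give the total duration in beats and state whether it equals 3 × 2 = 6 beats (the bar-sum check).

1) 0.0ms=0b +128.571ms=3/8b
2) 128.571ms=3/8b +128.571ms=3/8b
3) 257.143ms=3/4b +85.714ms=1/4b
4) 342.857ms=1b +342.857ms=1b
5) 685.714ms=2b +342.857ms=1b
6) 1028.571ms=3b +171.429ms=1/2b
7) 1200.0ms=7/2b +171.429ms=1/2b
8) 1371.429ms=4b +85.714ms=1/4b
9) 1457.143ms=17/4b +85.714ms=1/4b
10) 1542.857ms=9/2b +171.429ms=1/2b
11) 1714.286ms=5b +342.857ms=1b
Σ=6b of 6 (175bpm 2/4) — PASS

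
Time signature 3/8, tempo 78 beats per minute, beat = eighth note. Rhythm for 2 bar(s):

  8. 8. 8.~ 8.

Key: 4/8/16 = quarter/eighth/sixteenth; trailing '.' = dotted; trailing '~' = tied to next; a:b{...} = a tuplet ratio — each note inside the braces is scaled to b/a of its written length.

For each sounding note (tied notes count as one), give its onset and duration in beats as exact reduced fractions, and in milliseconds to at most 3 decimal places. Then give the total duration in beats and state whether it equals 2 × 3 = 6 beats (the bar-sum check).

1) 0.0ms=0b +1153.846ms=3/2b
2) 1153.846ms=3/2b +1153.846ms=3/2b
3) 2307.692ms=3b +2307.692ms=3b
Σ=6b of 6 (78bpm 3/8) — PASS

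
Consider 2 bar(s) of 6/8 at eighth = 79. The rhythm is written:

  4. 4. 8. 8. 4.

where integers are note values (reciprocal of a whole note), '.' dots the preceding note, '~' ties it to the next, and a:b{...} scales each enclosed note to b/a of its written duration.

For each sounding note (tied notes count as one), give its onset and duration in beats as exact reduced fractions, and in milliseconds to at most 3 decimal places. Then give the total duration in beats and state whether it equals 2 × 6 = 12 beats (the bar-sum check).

1) 0.0ms=0b +2278.481ms=3b
2) 2278.481ms=3b +2278.481ms=3b
3) 4556.962ms=6b +1139.241ms=3/2b
4) 5696.203ms=15/2b +1139.241ms=3/2b
5) 6835.443ms=9b +2278.481ms=3b
Σ=12b of 12 (79bpm 6/8) — PASS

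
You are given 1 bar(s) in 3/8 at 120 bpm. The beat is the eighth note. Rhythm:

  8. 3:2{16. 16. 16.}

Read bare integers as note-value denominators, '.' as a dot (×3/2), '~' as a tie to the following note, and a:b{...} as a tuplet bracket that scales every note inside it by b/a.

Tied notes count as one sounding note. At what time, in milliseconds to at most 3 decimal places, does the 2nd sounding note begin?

1. 0.0ms @ 0 + 750.0ms (3/2)
2. 750.0ms @ 3/2 + 250.0ms (1/2)
3. 1000.0ms @ 2 + 250.0ms (1/2)
4. 1250.0ms @ 5/2 + 250.0ms (1/2)

note 2 onset = 3/2b = 750.0ms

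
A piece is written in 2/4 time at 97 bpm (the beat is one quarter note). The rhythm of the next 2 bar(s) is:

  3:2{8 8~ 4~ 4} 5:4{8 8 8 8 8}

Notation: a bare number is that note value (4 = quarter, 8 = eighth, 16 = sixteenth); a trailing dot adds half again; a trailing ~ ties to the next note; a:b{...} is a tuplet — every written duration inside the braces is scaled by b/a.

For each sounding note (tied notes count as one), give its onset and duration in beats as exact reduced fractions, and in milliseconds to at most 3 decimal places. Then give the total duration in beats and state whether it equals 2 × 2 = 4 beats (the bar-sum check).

1) 0.0ms=0b +206.186ms=1/3b
2) 206.186ms=1/3b +1030.928ms=5/3b
3) 1237.113ms=2b +247.423ms=2/5b
4) 1484.536ms=12/5b +247.423ms=2/5b
5) 1731.959ms=14/5b +247.423ms=2/5b
6) 1979.381ms=16/5b +247.423ms=2/5b
7) 2226.804ms=18/5b +247.423ms=2/5b
Σ=4b of 4 (97bpm 2/4) — PASS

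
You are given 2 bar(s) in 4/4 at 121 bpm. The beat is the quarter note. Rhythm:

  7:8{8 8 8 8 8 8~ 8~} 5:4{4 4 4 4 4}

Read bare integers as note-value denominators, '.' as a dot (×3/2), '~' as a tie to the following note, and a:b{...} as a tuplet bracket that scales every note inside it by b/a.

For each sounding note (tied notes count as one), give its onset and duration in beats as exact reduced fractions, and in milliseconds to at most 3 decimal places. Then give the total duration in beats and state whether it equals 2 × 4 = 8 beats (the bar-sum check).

1) 0.0ms=0b +283.353ms=4/7b
2) 283.353ms=4/7b +283.353ms=4/7b
3) 566.706ms=8/7b +283.353ms=4/7b
4) 850.059ms=12/7b +283.353ms=4/7b
5) 1133.412ms=16/7b +283.353ms=4/7b
6) 1416.765ms=20/7b +963.4ms=68/35b
7) 2380.165ms=24/5b +396.694ms=4/5b
8) 2776.86ms=28/5b +396.694ms=4/5b
9) 3173.554ms=32/5b +396.694ms=4/5b
10) 3570.248ms=36/5b +396.694ms=4/5b
Σ=8b of 8 (121bpm 4/4) — PASS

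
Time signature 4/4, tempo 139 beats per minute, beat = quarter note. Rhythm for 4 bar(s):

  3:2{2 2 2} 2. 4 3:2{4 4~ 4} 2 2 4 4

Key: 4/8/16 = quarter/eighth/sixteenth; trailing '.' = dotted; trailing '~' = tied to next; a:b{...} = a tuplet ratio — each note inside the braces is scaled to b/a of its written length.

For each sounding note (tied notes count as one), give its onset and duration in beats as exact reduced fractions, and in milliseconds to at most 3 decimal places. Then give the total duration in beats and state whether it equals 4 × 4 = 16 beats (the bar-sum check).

1) 0.0ms=0b +575.54ms=4/3b
2) 575.54ms=4/3b +575.54ms=4/3b
3) 1151.079ms=8/3b +575.54ms=4/3b
4) 1726.619ms=4b +1294.964ms=3b
5) 3021.583ms=7b +431.655ms=1b
6) 3453.237ms=8b +287.77ms=2/3b
7) 3741.007ms=26/3b +575.54ms=4/3b
8) 4316.547ms=10b +863.309ms=2b
9) 5179.856ms=12b +863.309ms=2b
10) 6043.165ms=14b +431.655ms=1b
11) 6474.82ms=15b +431.655ms=1b
Σ=16b of 16 (139bpm 4/4) — PASS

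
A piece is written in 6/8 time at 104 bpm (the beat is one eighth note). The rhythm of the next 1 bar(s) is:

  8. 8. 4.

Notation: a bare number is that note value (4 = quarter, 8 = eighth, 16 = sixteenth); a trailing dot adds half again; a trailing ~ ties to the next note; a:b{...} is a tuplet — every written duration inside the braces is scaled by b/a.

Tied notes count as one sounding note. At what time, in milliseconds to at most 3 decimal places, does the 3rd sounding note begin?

1. 0.0ms @ 0 + 865.385ms (3/2)
2. 865.385ms @ 3/2 + 865.385ms (3/2)
3. 1730.769ms @ 3 + 1730.769ms (3)

note 3 onset = 3b = 1730.769ms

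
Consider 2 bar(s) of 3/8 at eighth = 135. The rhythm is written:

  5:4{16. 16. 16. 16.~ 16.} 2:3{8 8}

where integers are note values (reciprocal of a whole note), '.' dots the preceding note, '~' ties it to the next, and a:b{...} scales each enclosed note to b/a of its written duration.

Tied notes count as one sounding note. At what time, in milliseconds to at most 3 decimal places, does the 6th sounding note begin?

1. 0.0ms @ 0 + 266.667ms (3/5)
2. 266.667ms @ 3/5 + 266.667ms (3/5)
3. 533.333ms @ 6/5 + 266.667ms (3/5)
4. 800.0ms @ 9/5 + 533.333ms (6/5)
5. 1333.333ms @ 3 + 666.667ms (3/2)
6. 2000.0ms @ 9/2 + 666.667ms (3/2)

note 6 onset = 9/2b = 2000.0ms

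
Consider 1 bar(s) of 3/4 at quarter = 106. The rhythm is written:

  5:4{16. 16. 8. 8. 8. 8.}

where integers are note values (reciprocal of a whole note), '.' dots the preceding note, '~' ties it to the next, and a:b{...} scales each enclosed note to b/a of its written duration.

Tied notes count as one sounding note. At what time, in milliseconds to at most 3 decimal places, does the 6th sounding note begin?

note 6 onset = 12/5b = 1358.491ms

1. 0.0ms @ 0 + 169.811ms (3/10)
2. 169.811ms @ 3/10 + 169.811ms (3/10)
3. 339.623ms @ 3/5 + 339.623ms (3/5)
4. 679.245ms @ 6/5 + 339.623ms (3/5)
5. 1018.868ms @ 9/5 + 339.623ms (3/5)
6. 1358.491ms @ 12/5 + 339.623ms (3/5)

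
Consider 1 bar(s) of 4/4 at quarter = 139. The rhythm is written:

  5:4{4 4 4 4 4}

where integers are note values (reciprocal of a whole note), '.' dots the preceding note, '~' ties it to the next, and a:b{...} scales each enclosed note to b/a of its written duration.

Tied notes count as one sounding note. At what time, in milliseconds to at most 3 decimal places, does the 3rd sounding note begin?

1. 0.0ms @ 0 + 345.324ms (4/5)
2. 345.324ms @ 4/5 + 345.324ms (4/5)
3. 690.647ms @ 8/5 + 345.324ms (4/5)
4. 1035.971ms @ 12/5 + 345.324ms (4/5)
5. 1381.295ms @ 16/5 + 345.324ms (4/5)

note 3 onset = 8/5b = 690.647ms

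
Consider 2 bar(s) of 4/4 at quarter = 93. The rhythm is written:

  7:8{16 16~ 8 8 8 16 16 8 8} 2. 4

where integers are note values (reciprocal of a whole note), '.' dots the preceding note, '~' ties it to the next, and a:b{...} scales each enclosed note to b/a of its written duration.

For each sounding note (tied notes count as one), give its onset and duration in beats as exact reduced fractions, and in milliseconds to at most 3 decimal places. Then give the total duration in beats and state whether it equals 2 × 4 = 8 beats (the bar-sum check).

1) 0.0ms=0b +184.332ms=2/7b
2) 184.332ms=2/7b +552.995ms=6/7b
3) 737.327ms=8/7b +368.664ms=4/7b
4) 1105.991ms=12/7b +368.664ms=4/7b
5) 1474.654ms=16/7b +184.332ms=2/7b
6) 1658.986ms=18/7b +184.332ms=2/7b
7) 1843.318ms=20/7b +368.664ms=4/7b
8) 2211.982ms=24/7b +368.664ms=4/7b
9) 2580.645ms=4b +1935.484ms=3b
10) 4516.129ms=7b +645.161ms=1b
Σ=8b of 8 (93bpm 4/4) — PASS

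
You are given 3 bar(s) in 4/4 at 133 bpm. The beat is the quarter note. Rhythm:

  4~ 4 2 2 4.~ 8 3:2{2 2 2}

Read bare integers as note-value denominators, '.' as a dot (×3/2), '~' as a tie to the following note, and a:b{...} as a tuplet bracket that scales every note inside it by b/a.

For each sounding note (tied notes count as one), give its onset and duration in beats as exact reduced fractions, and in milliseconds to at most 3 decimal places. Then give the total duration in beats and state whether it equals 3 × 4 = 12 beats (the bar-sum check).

1) 0.0ms=0b +902.256ms=2b
2) 902.256ms=2b +902.256ms=2b
3) 1804.511ms=4b +902.256ms=2b
4) 2706.767ms=6b +902.256ms=2b
5) 3609.023ms=8b +601.504ms=4/3b
6) 4210.526ms=28/3b +601.504ms=4/3b
7) 4812.03ms=32/3b +601.504ms=4/3b
Σ=12b of 12 (133bpm 4/4) — PASS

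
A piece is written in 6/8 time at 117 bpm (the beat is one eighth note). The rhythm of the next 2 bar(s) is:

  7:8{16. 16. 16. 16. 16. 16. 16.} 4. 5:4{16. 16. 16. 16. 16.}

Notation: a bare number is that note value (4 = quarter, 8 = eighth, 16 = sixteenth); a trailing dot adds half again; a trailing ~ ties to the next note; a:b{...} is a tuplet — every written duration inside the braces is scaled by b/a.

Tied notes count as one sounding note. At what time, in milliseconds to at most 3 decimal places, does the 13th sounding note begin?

1. 0.0ms @ 0 + 439.56ms (6/7)
2. 439.56ms @ 6/7 + 439.56ms (6/7)
3. 879.121ms @ 12/7 + 439.56ms (6/7)
4. 1318.681ms @ 18/7 + 439.56ms (6/7)
5. 1758.242ms @ 24/7 + 439.56ms (6/7)
6. 2197.802ms @ 30/7 + 439.56ms (6/7)
7. 2637.363ms @ 36/7 + 439.56ms (6/7)
8. 3076.923ms @ 6 + 1538.462ms (3)
9. 4615.385ms @ 9 + 307.692ms (3/5)
10. 4923.077ms @ 48/5 + 307.692ms (3/5)
11. 5230.769ms @ 51/5 + 307.692ms (3/5)
12. 5538.462ms @ 54/5 + 307.692ms (3/5)
13. 5846.154ms @ 57/5 + 307.692ms (3/5)

note 13 onset = 57/5b = 5846.154ms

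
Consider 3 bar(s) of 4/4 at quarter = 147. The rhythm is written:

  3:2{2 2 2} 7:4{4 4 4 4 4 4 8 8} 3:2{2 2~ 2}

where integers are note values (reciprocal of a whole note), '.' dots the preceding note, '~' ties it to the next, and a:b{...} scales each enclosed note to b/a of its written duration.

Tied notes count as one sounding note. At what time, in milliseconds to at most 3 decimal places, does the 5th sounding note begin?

1. 0.0ms @ 0 + 544.218ms (4/3)
2. 544.218ms @ 4/3 + 544.218ms (4/3)
3. 1088.435ms @ 8/3 + 544.218ms (4/3)
4. 1632.653ms @ 4 + 233.236ms (4/7)
5. 1865.889ms @ 32/7 + 233.236ms (4/7)
6. 2099.125ms @ 36/7 + 233.236ms (4/7)
7. 2332.362ms @ 40/7 + 233.236ms (4/7)
8. 2565.598ms @ 44/7 + 233.236ms (4/7)
9. 2798.834ms @ 48/7 + 233.236ms (4/7)
10. 3032.07ms @ 52/7 + 116.618ms (2/7)
11. 3148.688ms @ 54/7 + 116.618ms (2/7)
12. 3265.306ms @ 8 + 544.218ms (4/3)
13. 3809.524ms @ 28/3 + 1088.435ms (8/3)

note 5 onset = 32/7b = 1865.889ms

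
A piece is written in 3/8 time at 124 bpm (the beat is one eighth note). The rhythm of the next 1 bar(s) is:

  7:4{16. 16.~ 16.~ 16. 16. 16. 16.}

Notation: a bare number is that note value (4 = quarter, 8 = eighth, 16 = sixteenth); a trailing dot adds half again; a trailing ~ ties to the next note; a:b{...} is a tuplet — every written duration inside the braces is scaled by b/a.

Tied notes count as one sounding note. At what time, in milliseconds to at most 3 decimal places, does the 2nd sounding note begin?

1. 0.0ms @ 0 + 207.373ms (3/7)
2. 207.373ms @ 3/7 + 622.12ms (9/7)
3. 829.493ms @ 12/7 + 207.373ms (3/7)
4. 1036.866ms @ 15/7 + 207.373ms (3/7)
5. 1244.24ms @ 18/7 + 207.373ms (3/7)

note 2 onset = 3/7b = 207.373ms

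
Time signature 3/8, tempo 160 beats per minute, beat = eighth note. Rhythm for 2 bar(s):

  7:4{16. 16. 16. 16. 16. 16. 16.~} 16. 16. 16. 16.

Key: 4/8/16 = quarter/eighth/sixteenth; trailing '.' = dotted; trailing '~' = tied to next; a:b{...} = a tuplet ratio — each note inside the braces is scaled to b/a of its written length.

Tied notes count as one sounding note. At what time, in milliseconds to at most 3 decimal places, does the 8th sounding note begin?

note 8 onset = 15/4b = 1406.25ms

1. 0.0ms @ 0 + 160.714ms (3/7)
2. 160.714ms @ 3/7 + 160.714ms (3/7)
3. 321.429ms @ 6/7 + 160.714ms (3/7)
4. 482.143ms @ 9/7 + 160.714ms (3/7)
5. 642.857ms @ 12/7 + 160.714ms (3/7)
6. 803.571ms @ 15/7 + 160.714ms (3/7)
7. 964.286ms @ 18/7 + 441.964ms (33/28)
8. 1406.25ms @ 15/4 + 281.25ms (3/4)
9. 1687.5ms @ 9/2 + 281.25ms (3/4)
10. 1968.75ms @ 21/4 + 281.25ms (3/4)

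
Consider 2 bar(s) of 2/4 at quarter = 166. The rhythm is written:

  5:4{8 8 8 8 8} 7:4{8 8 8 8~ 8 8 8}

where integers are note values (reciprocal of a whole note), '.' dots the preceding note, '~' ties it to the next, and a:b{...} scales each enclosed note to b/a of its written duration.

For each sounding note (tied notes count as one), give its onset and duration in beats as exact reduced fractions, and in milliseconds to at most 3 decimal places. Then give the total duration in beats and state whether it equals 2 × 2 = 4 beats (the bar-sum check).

1) 0.0ms=0b +144.578ms=2/5b
2) 144.578ms=2/5b +144.578ms=2/5b
3) 289.157ms=4/5b +144.578ms=2/5b
4) 433.735ms=6/5b +144.578ms=2/5b
5) 578.313ms=8/5b +144.578ms=2/5b
6) 722.892ms=2b +103.27ms=2/7b
7) 826.162ms=16/7b +103.27ms=2/7b
8) 929.432ms=18/7b +103.27ms=2/7b
9) 1032.702ms=20/7b +206.54ms=4/7b
10) 1239.243ms=24/7b +103.27ms=2/7b
11) 1342.513ms=26/7b +103.27ms=2/7b
Σ=4b of 4 (166bpm 2/4) — PASS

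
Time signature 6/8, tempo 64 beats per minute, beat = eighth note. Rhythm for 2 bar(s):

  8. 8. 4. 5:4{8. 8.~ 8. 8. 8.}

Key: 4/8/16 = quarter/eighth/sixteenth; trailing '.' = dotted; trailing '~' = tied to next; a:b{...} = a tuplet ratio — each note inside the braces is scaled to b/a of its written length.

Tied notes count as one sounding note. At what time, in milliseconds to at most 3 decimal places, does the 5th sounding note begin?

note 5 onset = 36/5b = 6750.0ms

1. 0.0ms @ 0 + 1406.25ms (3/2)
2. 1406.25ms @ 3/2 + 1406.25ms (3/2)
3. 2812.5ms @ 3 + 2812.5ms (3)
4. 5625.0ms @ 6 + 1125.0ms (6/5)
5. 6750.0ms @ 36/5 + 2250.0ms (12/5)
6. 9000.0ms @ 48/5 + 1125.0ms (6/5)
7. 10125.0ms @ 54/5 + 1125.0ms (6/5)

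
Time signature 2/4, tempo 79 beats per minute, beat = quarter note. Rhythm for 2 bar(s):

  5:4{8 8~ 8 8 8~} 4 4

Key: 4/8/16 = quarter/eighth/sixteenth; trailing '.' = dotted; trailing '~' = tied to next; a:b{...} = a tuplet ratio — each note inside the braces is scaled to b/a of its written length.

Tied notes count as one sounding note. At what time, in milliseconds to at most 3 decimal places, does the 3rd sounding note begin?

1. 0.0ms @ 0 + 303.797ms (2/5)
2. 303.797ms @ 2/5 + 607.595ms (4/5)
3. 911.392ms @ 6/5 + 303.797ms (2/5)
4. 1215.19ms @ 8/5 + 1063.291ms (7/5)
5. 2278.481ms @ 3 + 759.494ms (1)

note 3 onset = 6/5b = 911.392ms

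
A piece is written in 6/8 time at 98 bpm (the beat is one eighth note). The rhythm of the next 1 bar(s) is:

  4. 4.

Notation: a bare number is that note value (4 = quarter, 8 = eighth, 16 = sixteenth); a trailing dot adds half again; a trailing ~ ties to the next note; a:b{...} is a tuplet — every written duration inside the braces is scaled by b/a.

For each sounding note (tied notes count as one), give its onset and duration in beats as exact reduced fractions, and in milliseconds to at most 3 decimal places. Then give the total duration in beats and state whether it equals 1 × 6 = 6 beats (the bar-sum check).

1) 0.0ms=0b +1836.735ms=3b
2) 1836.735ms=3b +1836.735ms=3b
Σ=6b of 6 (98bpm 6/8) — PASS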